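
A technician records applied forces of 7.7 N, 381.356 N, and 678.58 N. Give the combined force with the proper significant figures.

1067.6 N

7.7 N + 381.356 N + 678.58 N = 1067.636 N.
Addition/subtraction keeps the fewest decimal places: 7.7 → 1 decimal place, 381.356 → 3 decimal places, 678.58 → 2 decimal places; limit is 1.
Rounded to 1 decimal place: 1067.6 N.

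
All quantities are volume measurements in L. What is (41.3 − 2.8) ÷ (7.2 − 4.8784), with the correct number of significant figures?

17

41.3 − 2.8 = 38.5, limited to 1 d.p. → 3 s.f.; 7.2 − 4.8784 = 2.3216, limited to 1 d.p. → 2 s.f.
Carrying full precision, 38.5 ÷ 2.3216 = 16.583390765…; keep min(3, 2) = 2 s.f.
Rounded to 2 significant figures: 17.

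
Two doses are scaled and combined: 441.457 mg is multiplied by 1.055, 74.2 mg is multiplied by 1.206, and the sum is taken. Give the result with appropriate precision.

555.2 mg

441.457 × 1.055 = 465.737135 → 465.7 mg (4 s.f., last digit at the 10^-1 place).
74.2 × 1.206 = 89.4852 → 89.5 mg (3 s.f., last digit at the 10^-1 place).
Sum: 555.222335 mg; keep the coarser place, 10^-1.
Result: 555.2 mg.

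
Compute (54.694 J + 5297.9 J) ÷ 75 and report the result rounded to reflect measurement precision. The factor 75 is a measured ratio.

71 J

54.694 J + 5297.9 J = 5352.594 J; the sum is limited to 1 decimal place (5 s.f.).
Carrying full precision, 5352.594 ÷ 75 = 71.36792 J; 75 has 2 s.f., so the result keeps min(5, 2) = 2 s.f.
Rounded to 2 significant figures: 71 J.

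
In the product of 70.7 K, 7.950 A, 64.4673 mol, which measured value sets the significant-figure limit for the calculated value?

70.7 K → 3 s.f.; 7.950 A → 4 s.f.; 64.4673 mol → 6 s.f.
The fewest is 3 significant figures, from 70.7 K.

70.7 K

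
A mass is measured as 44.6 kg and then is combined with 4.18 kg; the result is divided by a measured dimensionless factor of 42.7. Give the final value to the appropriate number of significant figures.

1.14 kg

44.6 kg + 4.18 kg = 48.78 kg; the sum is limited to 1 decimal place (3 s.f.).
Carrying full precision, 48.78 ÷ 42.7 = 1.14238875878… kg; 42.7 has 3 s.f., so the result keeps min(3, 3) = 3 s.f.
Rounded to 3 significant figures: 1.14 kg.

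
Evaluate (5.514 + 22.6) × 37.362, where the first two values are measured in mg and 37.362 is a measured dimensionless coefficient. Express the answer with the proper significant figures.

5.514 mg + 22.6 mg = 28.114 mg; the sum is limited to 1 decimal place (3 s.f.).
Carrying full precision, 28.114 × 37.362 = 1050.395268 mg; 37.362 has 5 s.f., so the result keeps min(3, 5) = 3 s.f.
Rounded to 3 significant figures: 1.05 × 10^3 mg.

1.05 × 10^3 mg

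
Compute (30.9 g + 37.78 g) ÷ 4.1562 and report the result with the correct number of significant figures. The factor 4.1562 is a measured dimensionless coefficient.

30.9 g + 37.78 g = 68.68 g; the sum is limited to 1 decimal place (3 s.f.).
Carrying full precision, 68.68 ÷ 4.1562 = 16.5247100717… g; 4.1562 has 5 s.f., so the result keeps min(3, 5) = 3 s.f.
Rounded to 3 significant figures: 16.5 g.

16.5 g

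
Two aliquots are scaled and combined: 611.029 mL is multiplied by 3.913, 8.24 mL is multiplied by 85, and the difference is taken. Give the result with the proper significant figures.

1.69 × 10³ mL

611.029 × 3.913 = 2390.956477 → 2391 mL (4 s.f., last digit at the 10^0 place).
8.24 × 85 = 700.4 → 7.0 × 10² mL (2 s.f., last digit at the 10^1 place).
Difference: 1690.556477 mL; keep the coarser place, 10^1.
Result: 1.69 × 10³ mL.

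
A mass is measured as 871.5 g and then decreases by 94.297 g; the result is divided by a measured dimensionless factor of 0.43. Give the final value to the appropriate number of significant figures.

1.8 × 10³ g

871.5 g − 94.297 g = 777.203 g; the difference is limited to 1 decimal place (4 s.f.).
Carrying full precision, 777.203 ÷ 0.43 = 1807.44883721… g; 0.43 has 2 s.f., so the result keeps min(4, 2) = 2 s.f.
Rounded to 2 significant figures: 1.8 × 10³ g.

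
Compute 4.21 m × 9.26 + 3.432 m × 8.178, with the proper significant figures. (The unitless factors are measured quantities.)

67.1 m

4.21 × 9.26 = 38.9846 → 39.0 m (3 s.f., last digit at the 10^-1 place).
3.432 × 8.178 = 28.066896 → 28.07 m (4 s.f., last digit at the 10^-2 place).
Sum: 67.051496 m; keep the coarser place, 10^-1.
Result: 67.1 m.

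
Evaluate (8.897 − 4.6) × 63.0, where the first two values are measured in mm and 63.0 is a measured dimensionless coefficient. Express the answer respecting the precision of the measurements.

2.7 × 10^2 mm

8.897 mm − 4.6 mm = 4.297 mm; the difference is limited to 1 decimal place (2 s.f.).
Carrying full precision, 4.297 × 63.0 = 270.711 mm; 63.0 has 3 s.f., so the result keeps min(2, 3) = 2 s.f.
Rounded to 2 significant figures: 2.7 × 10^2 mm.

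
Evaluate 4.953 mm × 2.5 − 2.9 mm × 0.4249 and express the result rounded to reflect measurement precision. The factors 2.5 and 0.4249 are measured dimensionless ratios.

11 mm

4.953 × 2.5 = 12.3825 → 12 mm (2 s.f., last digit at the 10^0 place).
2.9 × 0.4249 = 1.23221 → 1.2 mm (2 s.f., last digit at the 10^-1 place).
Difference: 11.15029 mm; keep the coarser place, 10^0.
Result: 11 mm.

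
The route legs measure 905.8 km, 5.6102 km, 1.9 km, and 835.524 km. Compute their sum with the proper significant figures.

1748.8 km

905.8 km + 5.6102 km + 1.9 km + 835.524 km = 1748.8342 km.
Addition/subtraction keeps the fewest decimal places: 905.8 → 1 decimal place, 5.6102 → 4 decimal places, 1.9 → 1 decimal place, 835.524 → 3 decimal places; limit is 1.
Rounded to 1 decimal place: 1748.8 km.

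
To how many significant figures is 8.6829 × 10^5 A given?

8.6829 × 10^5: in scientific notation every digit of the coefficient is significant.

5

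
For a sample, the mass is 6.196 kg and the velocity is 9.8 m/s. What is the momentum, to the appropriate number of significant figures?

61 kg·m/s

momentum = 6.196 kg × 9.8 m/s = 60.7208 kg·m/s.
6.196 has 4 significant figures; 9.8 has 2.
Division/multiplication keeps the fewest: 2 significant figures.
Rounded: 61 kg·m/s.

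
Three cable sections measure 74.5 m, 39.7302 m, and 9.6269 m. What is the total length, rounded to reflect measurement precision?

123.9 m

74.5 m + 39.7302 m + 9.6269 m = 123.8571 m.
Addition/subtraction keeps the fewest decimal places: 74.5 → 1 decimal place, 39.7302 → 4 decimal places, 9.6269 → 4 decimal places; limit is 1.
Rounded to 1 decimal place: 123.9 m.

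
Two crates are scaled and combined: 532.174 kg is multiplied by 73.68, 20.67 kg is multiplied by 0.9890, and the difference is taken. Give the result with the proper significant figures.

3.919 × 10⁴ kg

532.174 × 73.68 = 39210.58032 → 3.921 × 10⁴ kg (4 s.f., last digit at the 10^1 place).
20.67 × 0.9890 = 20.44263 → 20.44 kg (4 s.f., last digit at the 10^-2 place).
Difference: 39190.13769 kg; keep the coarser place, 10^1.
Result: 3.919 × 10⁴ kg.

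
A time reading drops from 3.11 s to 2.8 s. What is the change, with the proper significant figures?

0.3 s

3.11 s − 2.8 s = 0.31 s.
Addition/subtraction keeps the fewest decimal places: 3.11 → 2 decimal places, 2.8 → 1 decimal place; limit is 1.
Rounded to 1 decimal place: 0.3 s.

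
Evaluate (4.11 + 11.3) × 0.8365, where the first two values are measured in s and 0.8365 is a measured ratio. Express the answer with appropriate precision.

4.11 s + 11.3 s = 15.41 s; the sum is limited to 1 decimal place (3 s.f.).
Carrying full precision, 15.41 × 0.8365 = 12.890465 s; 0.8365 has 4 s.f., so the result keeps min(3, 4) = 3 s.f.
Rounded to 3 significant figures: 12.9 s.

12.9 s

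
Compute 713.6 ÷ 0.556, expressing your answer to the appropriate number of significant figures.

1.28 × 10^3

713.6 ÷ 0.556 = 1283.45323741…
Multiplication/division keeps the fewest significant figures: 713.6 → 4 s.f., 0.556 → 3 s.f.; limit is 3.
Rounded to 3 significant figures: 1.28 × 10^3.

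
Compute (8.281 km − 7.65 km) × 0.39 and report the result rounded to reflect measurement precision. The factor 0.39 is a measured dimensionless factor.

8.281 km − 7.65 km = 0.631 km; the difference is limited to 2 decimal places (2 s.f.).
Carrying full precision, 0.631 × 0.39 = 0.24609 km; 0.39 has 2 s.f., so the result keeps min(2, 2) = 2 s.f.
Rounded to 2 significant figures: 2.5 × 10^-1 km.

2.5 × 10^-1 km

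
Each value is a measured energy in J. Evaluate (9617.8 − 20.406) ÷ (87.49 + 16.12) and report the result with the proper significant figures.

92.630

9617.8 − 20.406 = 9597.394, limited to 1 d.p. → 5 s.f.; 87.49 + 16.12 = 103.61, limited to 2 d.p. → 5 s.f.
Carrying full precision, 9597.394 ÷ 103.61 = 92.6299971045…; keep min(5, 5) = 5 s.f.
Rounded to 5 significant figures: 92.630.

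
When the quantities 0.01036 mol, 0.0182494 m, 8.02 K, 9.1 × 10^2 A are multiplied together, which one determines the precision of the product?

9.1 × 10^2 A

0.01036 mol → 4 s.f.; 0.0182494 m → 6 s.f.; 8.02 K → 3 s.f.; 9.1 × 10^2 A → 2 s.f.
The fewest is 2 significant figures, from 9.1 × 10^2 A.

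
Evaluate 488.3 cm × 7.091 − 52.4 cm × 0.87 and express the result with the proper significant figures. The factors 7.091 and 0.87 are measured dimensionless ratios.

488.3 × 7.091 = 3462.5353 → 3463 cm (4 s.f., last digit at the 10^0 place).
52.4 × 0.87 = 45.588 → 46 cm (2 s.f., last digit at the 10^0 place).
Difference: 3416.9473 cm; keep the coarser place, 10^0.
Result: 3417 cm.

3417 cm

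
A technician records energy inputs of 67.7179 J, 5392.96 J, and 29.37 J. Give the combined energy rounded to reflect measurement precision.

67.7179 J + 5392.96 J + 29.37 J = 5490.0479 J.
Addition/subtraction keeps the fewest decimal places: 67.7179 → 4 decimal places, 5392.96 → 2 decimal places, 29.37 → 2 decimal places; limit is 2.
Rounded to 2 decimal places: 5490.05 J.

5490.05 J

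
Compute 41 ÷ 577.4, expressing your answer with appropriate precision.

41 ÷ 577.4 = 0.0710079667475…
Multiplication/division keeps the fewest significant figures: 41 → 2 s.f., 577.4 → 4 s.f.; limit is 2.
Rounded to 2 significant figures: 0.071.

0.071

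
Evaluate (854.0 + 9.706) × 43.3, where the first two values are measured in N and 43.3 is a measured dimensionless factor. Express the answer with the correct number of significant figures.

3.74 × 10⁴ N

854.0 N + 9.706 N = 863.706 N; the sum is limited to 1 decimal place (4 s.f.).
Carrying full precision, 863.706 × 43.3 = 37398.4698 N; 43.3 has 3 s.f., so the result keeps min(4, 3) = 3 s.f.
Rounded to 3 significant figures: 3.74 × 10⁴ N.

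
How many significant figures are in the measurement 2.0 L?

2

2.0: trailing zeros after a decimal point are significant.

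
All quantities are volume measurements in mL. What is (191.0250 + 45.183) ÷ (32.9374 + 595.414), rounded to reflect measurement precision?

191.0250 + 45.183 = 236.2080, limited to 3 d.p. → 6 s.f.; 32.9374 + 595.414 = 628.3514, limited to 3 d.p. → 6 s.f.
Carrying full precision, 236.2080 ÷ 628.3514 = 0.375917042598…; keep min(6, 6) = 6 s.f.
Rounded to 6 significant figures: 0.375917.

0.375917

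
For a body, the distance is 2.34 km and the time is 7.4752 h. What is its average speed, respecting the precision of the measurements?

0.313 km/h

average speed = 2.34 km ÷ 7.4752 h = 0.31303510274… km/h.
2.34 has 3 significant figures; 7.4752 has 5.
Division/multiplication keeps the fewest: 3 significant figures.
Rounded: 0.313 km/h.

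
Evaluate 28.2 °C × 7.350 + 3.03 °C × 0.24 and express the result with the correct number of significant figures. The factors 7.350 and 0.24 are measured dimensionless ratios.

208 °C

28.2 × 7.350 = 207.27 → 2.07 × 10² °C (3 s.f., last digit at the 10^0 place).
3.03 × 0.24 = 0.7272 → 0.73 °C (2 s.f., last digit at the 10^-2 place).
Sum: 207.9972 °C; keep the coarser place, 10^0.
Result: 208 °C.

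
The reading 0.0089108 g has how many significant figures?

5

0.0089108: leading zeros are not significant; zeros between nonzero digits are significant.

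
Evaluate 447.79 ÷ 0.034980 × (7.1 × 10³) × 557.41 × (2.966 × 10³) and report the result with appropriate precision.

1.5 × 10¹⁴

447.79 ÷ 0.034980 × (7.1 × 10³) × 557.41 × (2.966 × 10³) = 1.5026534636 × 10^14…
Multiplication/division keeps the fewest significant figures: 447.79 → 5 s.f., 0.034980 → 5 s.f., 7.1 × 10³ → 2 s.f., 557.41 → 5 s.f., 2.966 × 10³ → 4 s.f.; limit is 2.
Rounded to 2 significant figures: 1.5 × 10¹⁴.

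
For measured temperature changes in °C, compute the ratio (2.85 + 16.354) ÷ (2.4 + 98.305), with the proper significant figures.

2.85 + 16.354 = 19.204, limited to 2 d.p. → 4 s.f.; 2.4 + 98.305 = 100.705, limited to 1 d.p. → 4 s.f.
Carrying full precision, 19.204 ÷ 100.705 = 0.190695596048…; keep min(4, 4) = 4 s.f.
Rounded to 4 significant figures: 0.1907.

0.1907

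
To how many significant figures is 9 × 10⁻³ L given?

9 × 10⁻³: in scientific notation every digit of the coefficient is significant.

1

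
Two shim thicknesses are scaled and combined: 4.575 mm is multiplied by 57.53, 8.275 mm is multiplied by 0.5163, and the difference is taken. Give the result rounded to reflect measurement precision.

258.9 mm

4.575 × 57.53 = 263.19975 → 263.2 mm (4 s.f., last digit at the 10^-1 place).
8.275 × 0.5163 = 4.2723825 → 4.272 mm (4 s.f., last digit at the 10^-3 place).
Difference: 258.9273675 mm; keep the coarser place, 10^-1.
Result: 258.9 mm.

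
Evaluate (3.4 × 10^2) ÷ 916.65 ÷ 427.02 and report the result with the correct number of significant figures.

(3.4 × 10^2) ÷ 916.65 ÷ 427.02 = 0.00086861466637…
Multiplication/division keeps the fewest significant figures: 3.4 × 10^2 → 2 s.f., 916.65 → 5 s.f., 427.02 → 5 s.f.; limit is 2.
Rounded to 2 significant figures: 8.7 × 10^-4.

8.7 × 10^-4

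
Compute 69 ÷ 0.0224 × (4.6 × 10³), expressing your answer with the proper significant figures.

69 ÷ 0.0224 × (4.6 × 10³) = 14169642.8571…
Multiplication/division keeps the fewest significant figures: 69 → 2 s.f., 0.0224 → 3 s.f., 4.6 × 10³ → 2 s.f.; limit is 2.
Rounded to 2 significant figures: 1.4 × 10⁷.

1.4 × 10⁷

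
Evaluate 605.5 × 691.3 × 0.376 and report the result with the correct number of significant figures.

605.5 × 691.3 × 0.376 = 157386.8884
Multiplication/division keeps the fewest significant figures: 605.5 → 4 s.f., 691.3 → 4 s.f., 0.376 → 3 s.f.; limit is 3.
Rounded to 3 significant figures: 1.57 × 10^5.

1.57 × 10^5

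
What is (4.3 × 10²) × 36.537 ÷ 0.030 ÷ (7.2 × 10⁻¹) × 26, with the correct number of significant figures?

1.9 × 10⁷

(4.3 × 10²) × 36.537 ÷ 0.030 ÷ (7.2 × 10⁻¹) × 26 = 18911280.5556…
Multiplication/division keeps the fewest significant figures: 4.3 × 10² → 2 s.f., 36.537 → 5 s.f., 0.030 → 2 s.f., 7.2 × 10⁻¹ → 2 s.f., 26 → 2 s.f.; limit is 2.
Rounded to 2 significant figures: 1.9 × 10⁷.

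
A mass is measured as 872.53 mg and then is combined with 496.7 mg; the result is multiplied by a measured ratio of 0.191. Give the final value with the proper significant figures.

262 mg

872.53 mg + 496.7 mg = 1369.23 mg; the sum is limited to 1 decimal place (5 s.f.).
Carrying full precision, 1369.23 × 0.191 = 261.52293 mg; 0.191 has 3 s.f., so the result keeps min(5, 3) = 3 s.f.
Rounded to 3 significant figures: 262 mg.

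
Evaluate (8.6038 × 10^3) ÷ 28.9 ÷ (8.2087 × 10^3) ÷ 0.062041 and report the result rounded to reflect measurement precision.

5.85 × 10^-1

(8.6038 × 10^3) ÷ 28.9 ÷ (8.2087 × 10^3) ÷ 0.062041 = 0.584573724017…
Multiplication/division keeps the fewest significant figures: 8.6038 × 10^3 → 5 s.f., 28.9 → 3 s.f., 8.2087 × 10^3 → 5 s.f., 0.062041 → 5 s.f.; limit is 3.
Rounded to 3 significant figures: 5.85 × 10^-1.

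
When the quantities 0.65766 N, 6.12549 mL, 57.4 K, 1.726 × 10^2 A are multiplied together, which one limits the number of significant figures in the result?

0.65766 N → 5 s.f.; 6.12549 mL → 6 s.f.; 57.4 K → 3 s.f.; 1.726 × 10^2 A → 4 s.f.
The fewest is 3 significant figures, from 57.4 K.

57.4 K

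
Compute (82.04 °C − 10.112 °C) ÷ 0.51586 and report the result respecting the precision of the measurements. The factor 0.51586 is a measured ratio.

139.4 °C

82.04 °C − 10.112 °C = 71.928 °C; the difference is limited to 2 decimal places (4 s.f.).
Carrying full precision, 71.928 ÷ 0.51586 = 139.433179545… °C; 0.51586 has 5 s.f., so the result keeps min(4, 5) = 4 s.f.
Rounded to 4 significant figures: 139.4 °C.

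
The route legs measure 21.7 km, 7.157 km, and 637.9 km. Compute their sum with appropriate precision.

21.7 km + 7.157 km + 637.9 km = 666.757 km.
Addition/subtraction keeps the fewest decimal places: 21.7 → 1 decimal place, 7.157 → 3 decimal places, 637.9 → 1 decimal place; limit is 1.
Rounded to 1 decimal place: 666.8 km.

666.8 km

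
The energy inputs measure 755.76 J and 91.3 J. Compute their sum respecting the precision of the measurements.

847.1 J

755.76 J + 91.3 J = 847.06 J.
Addition/subtraction keeps the fewest decimal places: 755.76 → 2 decimal places, 91.3 → 1 decimal place; limit is 1.
Rounded to 1 decimal place: 847.1 J.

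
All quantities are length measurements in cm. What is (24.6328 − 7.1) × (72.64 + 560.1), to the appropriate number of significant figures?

24.6328 − 7.1 = 17.5328, limited to 1 d.p. → 3 s.f.; 72.64 + 560.1 = 632.74, limited to 1 d.p. → 4 s.f.
Carrying full precision, 17.5328 × 632.74 = 11093.703872; keep min(3, 4) = 3 s.f.
Rounded to 3 significant figures: 1.11 × 10⁴ cm².

1.11 × 10⁴ cm²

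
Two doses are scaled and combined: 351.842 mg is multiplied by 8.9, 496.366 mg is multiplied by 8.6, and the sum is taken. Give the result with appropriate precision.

7.4 × 10^3 mg

351.842 × 8.9 = 3131.3938 → 3.1 × 10^3 mg (2 s.f., last digit at the 10^2 place).
496.366 × 8.6 = 4268.7476 → 4.3 × 10^3 mg (2 s.f., last digit at the 10^2 place).
Sum: 7400.1414 mg; keep the coarser place, 10^2.
Result: 7.4 × 10^3 mg.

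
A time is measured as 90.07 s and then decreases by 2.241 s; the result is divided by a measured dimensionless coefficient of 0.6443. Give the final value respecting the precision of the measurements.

90.07 s − 2.241 s = 87.829 s; the difference is limited to 2 decimal places (4 s.f.).
Carrying full precision, 87.829 ÷ 0.6443 = 136.316933106… s; 0.6443 has 4 s.f., so the result keeps min(4, 4) = 4 s.f.
Rounded to 4 significant figures: 136.3 s.

136.3 s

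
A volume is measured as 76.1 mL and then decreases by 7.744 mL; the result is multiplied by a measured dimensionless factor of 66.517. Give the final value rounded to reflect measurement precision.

4.55 × 10^3 mL

76.1 mL − 7.744 mL = 68.356 mL; the difference is limited to 1 decimal place (3 s.f.).
Carrying full precision, 68.356 × 66.517 = 4546.836052 mL; 66.517 has 5 s.f., so the result keeps min(3, 5) = 3 s.f.
Rounded to 3 significant figures: 4.55 × 10^3 mL.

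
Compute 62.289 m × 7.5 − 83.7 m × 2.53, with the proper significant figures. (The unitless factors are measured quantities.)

62.289 × 7.5 = 467.1675 → 4.7 × 10² m (2 s.f., last digit at the 10^1 place).
83.7 × 2.53 = 211.761 → 212 m (3 s.f., last digit at the 10^0 place).
Difference: 255.4065 m; keep the coarser place, 10^1.
Result: 2.6 × 10² m.

2.6 × 10² m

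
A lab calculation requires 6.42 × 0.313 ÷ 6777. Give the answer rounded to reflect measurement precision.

6.42 × 0.313 ÷ 6777 = 0.000296511730854…
Multiplication/division keeps the fewest significant figures: 6.42 → 3 s.f., 0.313 → 3 s.f., 6777 → 4 s.f.; limit is 3.
Rounded to 3 significant figures: 2.97 × 10^-4.

2.97 × 10^-4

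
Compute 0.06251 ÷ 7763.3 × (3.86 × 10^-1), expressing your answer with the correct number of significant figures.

3.11 × 10^-6

0.06251 ÷ 7763.3 × (3.86 × 10^-1) = 0.00000310806744555…
Multiplication/division keeps the fewest significant figures: 0.06251 → 4 s.f., 7763.3 → 5 s.f., 3.86 × 10^-1 → 3 s.f.; limit is 3.
Rounded to 3 significant figures: 3.11 × 10^-6.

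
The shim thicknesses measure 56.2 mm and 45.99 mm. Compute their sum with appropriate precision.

102.2 mm

56.2 mm + 45.99 mm = 102.19 mm.
Addition/subtraction keeps the fewest decimal places: 56.2 → 1 decimal place, 45.99 → 2 decimal places; limit is 1.
Rounded to 1 decimal place: 102.2 mm.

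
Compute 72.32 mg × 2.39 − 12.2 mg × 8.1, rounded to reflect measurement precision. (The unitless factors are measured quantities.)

72.32 × 2.39 = 172.8448 → 173 mg (3 s.f., last digit at the 10^0 place).
12.2 × 8.1 = 98.82 → 99 mg (2 s.f., last digit at the 10^0 place).
Difference: 74.0248 mg; keep the coarser place, 10^0.
Result: 74 mg.

74 mg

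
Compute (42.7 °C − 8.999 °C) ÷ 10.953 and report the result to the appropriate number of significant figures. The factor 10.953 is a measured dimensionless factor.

42.7 °C − 8.999 °C = 33.701 °C; the difference is limited to 1 decimal place (3 s.f.).
Carrying full precision, 33.701 ÷ 10.953 = 3.07687391582… °C; 10.953 has 5 s.f., so the result keeps min(3, 5) = 3 s.f.
Rounded to 3 significant figures: 3.08 °C.

3.08 °C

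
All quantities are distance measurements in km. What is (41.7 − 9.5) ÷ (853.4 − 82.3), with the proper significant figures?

0.0418

41.7 − 9.5 = 32.2, limited to 1 d.p. → 3 s.f.; 853.4 − 82.3 = 771.1, limited to 1 d.p. → 4 s.f.
Carrying full precision, 32.2 ÷ 771.1 = 0.0417585267799…; keep min(3, 4) = 3 s.f.
Rounded to 3 significant figures: 0.0418.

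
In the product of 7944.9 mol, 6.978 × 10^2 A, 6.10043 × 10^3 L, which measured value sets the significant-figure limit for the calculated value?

7944.9 mol → 5 s.f.; 6.978 × 10^2 A → 4 s.f.; 6.10043 × 10^3 L → 6 s.f.
The fewest is 4 significant figures, from 6.978 × 10^2 A.

6.978 × 10^2 A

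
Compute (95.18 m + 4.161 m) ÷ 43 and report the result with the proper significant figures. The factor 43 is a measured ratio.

2.3 m

95.18 m + 4.161 m = 99.341 m; the sum is limited to 2 decimal places (4 s.f.).
Carrying full precision, 99.341 ÷ 43 = 2.31025581395… m; 43 has 2 s.f., so the result keeps min(4, 2) = 2 s.f.
Rounded to 2 significant figures: 2.3 m.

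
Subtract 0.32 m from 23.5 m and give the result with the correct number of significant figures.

23.2 m

23.5 m − 0.32 m = 23.18 m.
Addition/subtraction keeps the fewest decimal places: 23.5 → 1 decimal place, 0.32 → 2 decimal places; limit is 1.
Rounded to 1 decimal place: 23.2 m.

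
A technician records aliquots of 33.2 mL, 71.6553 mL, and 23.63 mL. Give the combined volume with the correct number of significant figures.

128.5 mL

33.2 mL + 71.6553 mL + 23.63 mL = 128.4853 mL.
Addition/subtraction keeps the fewest decimal places: 33.2 → 1 decimal place, 71.6553 → 4 decimal places, 23.63 → 2 decimal places; limit is 1.
Rounded to 1 decimal place: 128.5 mL.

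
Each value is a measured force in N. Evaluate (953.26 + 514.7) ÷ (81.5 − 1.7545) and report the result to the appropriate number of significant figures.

18.4

953.26 + 514.7 = 1467.96, limited to 1 d.p. → 5 s.f.; 81.5 − 1.7545 = 79.7455, limited to 1 d.p. → 3 s.f.
Carrying full precision, 1467.96 ÷ 79.7455 = 18.4080606429…; keep min(5, 3) = 3 s.f.
Rounded to 3 significant figures: 18.4.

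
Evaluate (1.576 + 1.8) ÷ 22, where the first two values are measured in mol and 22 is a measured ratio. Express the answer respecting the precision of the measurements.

0.15 mol

1.576 mol + 1.8 mol = 3.376 mol; the sum is limited to 1 decimal place (2 s.f.).
Carrying full precision, 3.376 ÷ 22 = 0.153454545455… mol; 22 has 2 s.f., so the result keeps min(2, 2) = 2 s.f.
Rounded to 2 significant figures: 0.15 mol.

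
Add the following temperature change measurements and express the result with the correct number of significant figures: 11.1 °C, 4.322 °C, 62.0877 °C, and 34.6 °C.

11.1 °C + 4.322 °C + 62.0877 °C + 34.6 °C = 112.1097 °C.
Addition/subtraction keeps the fewest decimal places: 11.1 → 1 decimal place, 4.322 → 3 decimal places, 62.0877 → 4 decimal places, 34.6 → 1 decimal place; limit is 1.
Rounded to 1 decimal place: 112.1 °C.

112.1 °C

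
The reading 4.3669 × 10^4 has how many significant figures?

4.3669 × 10^4: in scientific notation every digit of the coefficient is significant.

5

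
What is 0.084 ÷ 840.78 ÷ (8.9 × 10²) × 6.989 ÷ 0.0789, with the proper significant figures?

9.9 × 10⁻⁶

0.084 ÷ 840.78 ÷ (8.9 × 10²) × 6.989 ÷ 0.0789 = 0.00000994362973316…
Multiplication/division keeps the fewest significant figures: 0.084 → 2 s.f., 840.78 → 5 s.f., 8.9 × 10² → 2 s.f., 6.989 → 4 s.f., 0.0789 → 3 s.f.; limit is 2.
Rounded to 2 significant figures: 9.9 × 10⁻⁶.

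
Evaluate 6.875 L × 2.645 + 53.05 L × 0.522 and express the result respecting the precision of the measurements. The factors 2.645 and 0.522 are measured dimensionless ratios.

45.9 L

6.875 × 2.645 = 18.184375 → 18.18 L (4 s.f., last digit at the 10^-2 place).
53.05 × 0.522 = 27.6921 → 27.7 L (3 s.f., last digit at the 10^-1 place).
Sum: 45.876475 L; keep the coarser place, 10^-1.
Result: 45.9 L.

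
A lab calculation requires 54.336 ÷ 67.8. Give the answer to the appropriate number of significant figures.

0.801

54.336 ÷ 67.8 = 0.801415929204…
Multiplication/division keeps the fewest significant figures: 54.336 → 5 s.f., 67.8 → 3 s.f.; limit is 3.
Rounded to 3 significant figures: 0.801.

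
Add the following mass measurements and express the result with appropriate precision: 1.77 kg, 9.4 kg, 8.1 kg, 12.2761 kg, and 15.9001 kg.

47.4 kg

1.77 kg + 9.4 kg + 8.1 kg + 12.2761 kg + 15.9001 kg = 47.4462 kg.
Addition/subtraction keeps the fewest decimal places: 1.77 → 2 decimal places, 9.4 → 1 decimal place, 8.1 → 1 decimal place, 12.2761 → 4 decimal places, 15.9001 → 4 decimal places; limit is 1.
Rounded to 1 decimal place: 47.4 kg.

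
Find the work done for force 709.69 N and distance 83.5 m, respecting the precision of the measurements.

5.93 × 10^4 J

work done = 709.69 N × 83.5 m = 59259.115 J.
709.69 has 5 significant figures; 83.5 has 3.
Division/multiplication keeps the fewest: 3 significant figures.
Rounded: 5.93 × 10^4 J.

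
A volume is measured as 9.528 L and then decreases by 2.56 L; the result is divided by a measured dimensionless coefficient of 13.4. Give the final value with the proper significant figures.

9.528 L − 2.56 L = 6.968 L; the difference is limited to 2 decimal places (3 s.f.).
Carrying full precision, 6.968 ÷ 13.4 = 0.52 L; 13.4 has 3 s.f., so the result keeps min(3, 3) = 3 s.f.
Rounded to 3 significant figures: 0.520 L.

0.520 L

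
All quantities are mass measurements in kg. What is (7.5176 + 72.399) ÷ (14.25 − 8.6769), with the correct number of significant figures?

7.5176 + 72.399 = 79.9166, limited to 3 d.p. → 5 s.f.; 14.25 − 8.6769 = 5.5731, limited to 2 d.p. → 3 s.f.
Carrying full precision, 79.9166 ÷ 5.5731 = 14.3397032172…; keep min(5, 3) = 3 s.f.
Rounded to 3 significant figures: 14.3.

14.3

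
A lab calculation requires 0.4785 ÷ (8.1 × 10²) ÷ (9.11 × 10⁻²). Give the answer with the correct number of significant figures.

0.4785 ÷ (8.1 × 10²) ÷ (9.11 × 10⁻²) = 0.00648453063382…
Multiplication/division keeps the fewest significant figures: 0.4785 → 4 s.f., 8.1 × 10² → 2 s.f., 9.11 × 10⁻² → 3 s.f.; limit is 2.
Rounded to 2 significant figures: 6.5 × 10⁻³.

6.5 × 10⁻³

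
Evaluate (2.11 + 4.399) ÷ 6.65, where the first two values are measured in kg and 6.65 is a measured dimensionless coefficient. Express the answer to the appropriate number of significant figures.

0.979 kg

2.11 kg + 4.399 kg = 6.509 kg; the sum is limited to 2 decimal places (3 s.f.).
Carrying full precision, 6.509 ÷ 6.65 = 0.978796992481… kg; 6.65 has 3 s.f., so the result keeps min(3, 3) = 3 s.f.
Rounded to 3 significant figures: 0.979 kg.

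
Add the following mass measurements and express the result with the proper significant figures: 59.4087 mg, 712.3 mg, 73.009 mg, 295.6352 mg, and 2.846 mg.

59.4087 mg + 712.3 mg + 73.009 mg + 295.6352 mg + 2.846 mg = 1143.1989 mg.
Addition/subtraction keeps the fewest decimal places: 59.4087 → 4 decimal places, 712.3 → 1 decimal place, 73.009 → 3 decimal places, 295.6352 → 4 decimal places, 2.846 → 3 decimal places; limit is 1.
Rounded to 1 decimal place: 1143.2 mg.

1143.2 mg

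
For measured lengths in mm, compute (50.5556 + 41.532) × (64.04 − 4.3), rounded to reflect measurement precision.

5.50 × 10^3 mm²

50.5556 + 41.532 = 92.0876, limited to 3 d.p. → 5 s.f.; 64.04 − 4.3 = 59.74, limited to 1 d.p. → 3 s.f.
Carrying full precision, 92.0876 × 59.74 = 5501.313224; keep min(5, 3) = 3 s.f.
Rounded to 3 significant figures: 5.50 × 10^3 mm².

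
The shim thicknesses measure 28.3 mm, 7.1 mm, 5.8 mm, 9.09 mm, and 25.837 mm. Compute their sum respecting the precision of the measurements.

28.3 mm + 7.1 mm + 5.8 mm + 9.09 mm + 25.837 mm = 76.127 mm.
Addition/subtraction keeps the fewest decimal places: 28.3 → 1 decimal place, 7.1 → 1 decimal place, 5.8 → 1 decimal place, 9.09 → 2 decimal places, 25.837 → 3 decimal places; limit is 1.
Rounded to 1 decimal place: 76.1 mm.

76.1 mm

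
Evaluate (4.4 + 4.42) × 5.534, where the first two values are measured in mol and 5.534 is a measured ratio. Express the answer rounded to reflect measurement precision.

49 mol

4.4 mol + 4.42 mol = 8.82 mol; the sum is limited to 1 decimal place (2 s.f.).
Carrying full precision, 8.82 × 5.534 = 48.80988 mol; 5.534 has 4 s.f., so the result keeps min(2, 4) = 2 s.f.
Rounded to 2 significant figures: 49 mol.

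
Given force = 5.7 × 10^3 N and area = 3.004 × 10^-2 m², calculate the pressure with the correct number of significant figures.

1.9 × 10^5 Pa

pressure = 5.7 × 10^3 N ÷ 3.004 × 10^-2 m² = 189747.003995… Pa.
5.7 × 10^3 has 2 significant figures; 3.004 × 10^-2 has 4.
Division/multiplication keeps the fewest: 2 significant figures.
Rounded: 1.9 × 10^5 Pa.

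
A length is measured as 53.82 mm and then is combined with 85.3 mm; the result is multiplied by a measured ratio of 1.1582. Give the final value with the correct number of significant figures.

53.82 mm + 85.3 mm = 139.12 mm; the sum is limited to 1 decimal place (4 s.f.).
Carrying full precision, 139.12 × 1.1582 = 161.128784 mm; 1.1582 has 5 s.f., so the result keeps min(4, 5) = 4 s.f.
Rounded to 4 significant figures: 161.1 mm.

161.1 mm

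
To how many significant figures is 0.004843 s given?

0.004843: leading zeros are not significant.

4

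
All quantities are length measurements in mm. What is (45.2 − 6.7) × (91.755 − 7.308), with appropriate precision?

3.25 × 10^3 mm²

45.2 − 6.7 = 38.5, limited to 1 d.p. → 3 s.f.; 91.755 − 7.308 = 84.447, limited to 3 d.p. → 5 s.f.
Carrying full precision, 38.5 × 84.447 = 3251.2095; keep min(3, 5) = 3 s.f.
Rounded to 3 significant figures: 3.25 × 10^3 mm².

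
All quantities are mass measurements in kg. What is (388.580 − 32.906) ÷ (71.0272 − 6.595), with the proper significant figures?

388.580 − 32.906 = 355.674, limited to 3 d.p. → 6 s.f.; 71.0272 − 6.595 = 64.4322, limited to 3 d.p. → 5 s.f.
Carrying full precision, 355.674 ÷ 64.4322 = 5.52012813469…; keep min(6, 5) = 5 s.f.
Rounded to 5 significant figures: 5.5201.

5.5201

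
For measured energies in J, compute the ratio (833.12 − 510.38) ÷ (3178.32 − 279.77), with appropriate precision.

833.12 − 510.38 = 322.74, limited to 2 d.p. → 5 s.f.; 3178.32 − 279.77 = 2898.55, limited to 2 d.p. → 6 s.f.
Carrying full precision, 322.74 ÷ 2898.55 = 0.111345327836…; keep min(5, 6) = 5 s.f.
Rounded to 5 significant figures: 0.11135.

0.11135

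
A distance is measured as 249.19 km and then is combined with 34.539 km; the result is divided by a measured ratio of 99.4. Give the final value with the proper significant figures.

249.19 km + 34.539 km = 283.729 km; the sum is limited to 2 decimal places (5 s.f.).
Carrying full precision, 283.729 ÷ 99.4 = 2.85441649899… km; 99.4 has 3 s.f., so the result keeps min(5, 3) = 3 s.f.
Rounded to 3 significant figures: 2.85 km.

2.85 km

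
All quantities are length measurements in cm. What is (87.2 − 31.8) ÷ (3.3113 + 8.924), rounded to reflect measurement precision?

87.2 − 31.8 = 55.4, limited to 1 d.p. → 3 s.f.; 3.3113 + 8.924 = 12.2353, limited to 3 d.p. → 5 s.f.
Carrying full precision, 55.4 ÷ 12.2353 = 4.52788243852…; keep min(3, 5) = 3 s.f.
Rounded to 3 significant figures: 4.53.

4.53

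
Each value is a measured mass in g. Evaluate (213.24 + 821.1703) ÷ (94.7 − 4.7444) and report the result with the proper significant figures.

213.24 + 821.1703 = 1034.4103, limited to 2 d.p. → 6 s.f.; 94.7 − 4.7444 = 89.9556, limited to 1 d.p. → 3 s.f.
Carrying full precision, 1034.4103 ÷ 89.9556 = 11.4991206773…; keep min(6, 3) = 3 s.f.
Rounded to 3 significant figures: 11.5.

11.5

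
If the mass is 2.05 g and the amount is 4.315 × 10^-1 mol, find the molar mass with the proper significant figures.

molar mass = 2.05 g ÷ 4.315 × 10^-1 mol = 4.75086906141… g/mol.
2.05 has 3 significant figures; 4.315 × 10^-1 has 4.
Division/multiplication keeps the fewest: 3 significant figures.
Rounded: 4.75 g/mol.

4.75 g/mol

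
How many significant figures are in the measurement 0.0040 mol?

2

0.0040: leading zeros are not significant; trailing zeros after a decimal point are significant.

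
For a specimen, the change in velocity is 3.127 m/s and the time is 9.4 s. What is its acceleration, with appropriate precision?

acceleration = 3.127 m/s ÷ 9.4 s = 0.332659574468… m/s².
3.127 has 4 significant figures; 9.4 has 2.
Division/multiplication keeps the fewest: 2 significant figures.
Rounded: 0.33 m/s².

0.33 m/s²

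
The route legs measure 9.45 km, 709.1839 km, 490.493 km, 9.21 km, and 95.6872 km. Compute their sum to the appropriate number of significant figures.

9.45 km + 709.1839 km + 490.493 km + 9.21 km + 95.6872 km = 1314.0241 km.
Addition/subtraction keeps the fewest decimal places: 9.45 → 2 decimal places, 709.1839 → 4 decimal places, 490.493 → 3 decimal places, 9.21 → 2 decimal places, 95.6872 → 4 decimal places; limit is 2.
Rounded to 2 decimal places: 1314.02 km.

1314.02 km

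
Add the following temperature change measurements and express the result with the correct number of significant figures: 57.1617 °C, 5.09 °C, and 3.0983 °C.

57.1617 °C + 5.09 °C + 3.0983 °C = 65.3500 °C.
Addition/subtraction keeps the fewest decimal places: 57.1617 → 4 decimal places, 5.09 → 2 decimal places, 3.0983 → 4 decimal places; limit is 2.
Rounded to 2 decimal places: 65.35 °C.

65.35 °C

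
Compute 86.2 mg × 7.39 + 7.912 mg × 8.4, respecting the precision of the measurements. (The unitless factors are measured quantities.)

703 mg

86.2 × 7.39 = 637.018 → 6.37 × 10^2 mg (3 s.f., last digit at the 10^0 place).
7.912 × 8.4 = 66.4608 → 66 mg (2 s.f., last digit at the 10^0 place).
Sum: 703.4788 mg; keep the coarser place, 10^0.
Result: 703 mg.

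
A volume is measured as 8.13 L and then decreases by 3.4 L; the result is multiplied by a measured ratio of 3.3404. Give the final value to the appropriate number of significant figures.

16 L

8.13 L − 3.4 L = 4.73 L; the difference is limited to 1 decimal place (2 s.f.).
Carrying full precision, 4.73 × 3.3404 = 15.800092 L; 3.3404 has 5 s.f., so the result keeps min(2, 5) = 2 s.f.
Rounded to 2 significant figures: 16 L.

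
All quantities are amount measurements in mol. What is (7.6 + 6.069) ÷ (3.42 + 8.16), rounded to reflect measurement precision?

1.18

7.6 + 6.069 = 13.669, limited to 1 d.p. → 3 s.f.; 3.42 + 8.16 = 11.58, limited to 2 d.p. → 4 s.f.
Carrying full precision, 13.669 ÷ 11.58 = 1.18039723661…; keep min(3, 4) = 3 s.f.
Rounded to 3 significant figures: 1.18.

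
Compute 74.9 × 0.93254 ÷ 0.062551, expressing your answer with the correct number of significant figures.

1.12 × 10³

74.9 × 0.93254 ÷ 0.062551 = 1116.64475388…
Multiplication/division keeps the fewest significant figures: 74.9 → 3 s.f., 0.93254 → 5 s.f., 0.062551 → 5 s.f.; limit is 3.
Rounded to 3 significant figures: 1.12 × 10³.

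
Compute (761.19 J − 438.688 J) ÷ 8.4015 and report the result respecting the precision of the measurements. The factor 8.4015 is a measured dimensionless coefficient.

761.19 J − 438.688 J = 322.502 J; the difference is limited to 2 decimal places (5 s.f.).
Carrying full precision, 322.502 ÷ 8.4015 = 38.3862405523… J; 8.4015 has 5 s.f., so the result keeps min(5, 5) = 5 s.f.
Rounded to 5 significant figures: 38.386 J.

38.386 J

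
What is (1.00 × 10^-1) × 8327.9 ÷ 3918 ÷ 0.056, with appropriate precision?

3.8

(1.00 × 10^-1) × 8327.9 ÷ 3918 ÷ 0.056 = 3.79562276672…
Multiplication/division keeps the fewest significant figures: 1.00 × 10^-1 → 3 s.f., 8327.9 → 5 s.f., 3918 → 4 s.f., 0.056 → 2 s.f.; limit is 2.
Rounded to 2 significant figures: 3.8.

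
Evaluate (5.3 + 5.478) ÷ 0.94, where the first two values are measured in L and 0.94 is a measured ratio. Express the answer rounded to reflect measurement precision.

11 L

5.3 L + 5.478 L = 10.778 L; the sum is limited to 1 decimal place (3 s.f.).
Carrying full precision, 10.778 ÷ 0.94 = 11.4659574468… L; 0.94 has 2 s.f., so the result keeps min(3, 2) = 2 s.f.
Rounded to 2 significant figures: 11 L.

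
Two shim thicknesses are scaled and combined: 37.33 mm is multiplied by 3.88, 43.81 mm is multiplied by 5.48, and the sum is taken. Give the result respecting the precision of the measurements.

385 mm

37.33 × 3.88 = 144.8404 → 145 mm (3 s.f., last digit at the 10^0 place).
43.81 × 5.48 = 240.0788 → 2.40 × 10^2 mm (3 s.f., last digit at the 10^0 place).
Sum: 384.9192 mm; keep the coarser place, 10^0.
Result: 385 mm.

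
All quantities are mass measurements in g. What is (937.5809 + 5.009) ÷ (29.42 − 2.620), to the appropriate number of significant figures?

35.17

937.5809 + 5.009 = 942.5899, limited to 3 d.p. → 6 s.f.; 29.42 − 2.620 = 26.800, limited to 2 d.p. → 4 s.f.
Carrying full precision, 942.5899 ÷ 26.800 = 35.1712649254…; keep min(6, 4) = 4 s.f.
Rounded to 4 significant figures: 35.17.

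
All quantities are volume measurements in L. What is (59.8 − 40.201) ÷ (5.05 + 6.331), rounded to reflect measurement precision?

59.8 − 40.201 = 19.599, limited to 1 d.p. → 3 s.f.; 5.05 + 6.331 = 11.381, limited to 2 d.p. → 4 s.f.
Carrying full precision, 19.599 ÷ 11.381 = 1.72208066075…; keep min(3, 4) = 3 s.f.
Rounded to 3 significant figures: 1.72.

1.72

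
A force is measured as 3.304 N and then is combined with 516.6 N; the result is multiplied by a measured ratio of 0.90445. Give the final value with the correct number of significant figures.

470.2 N

3.304 N + 516.6 N = 519.904 N; the sum is limited to 1 decimal place (4 s.f.).
Carrying full precision, 519.904 × 0.90445 = 470.2271728 N; 0.90445 has 5 s.f., so the result keeps min(4, 5) = 4 s.f.
Rounded to 4 significant figures: 470.2 N.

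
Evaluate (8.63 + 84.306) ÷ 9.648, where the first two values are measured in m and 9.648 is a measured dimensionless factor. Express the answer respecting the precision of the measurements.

8.63 m + 84.306 m = 92.936 m; the sum is limited to 2 decimal places (4 s.f.).
Carrying full precision, 92.936 ÷ 9.648 = 9.63266998342… m; 9.648 has 4 s.f., so the result keeps min(4, 4) = 4 s.f.
Rounded to 4 significant figures: 9.633 m.

9.633 m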